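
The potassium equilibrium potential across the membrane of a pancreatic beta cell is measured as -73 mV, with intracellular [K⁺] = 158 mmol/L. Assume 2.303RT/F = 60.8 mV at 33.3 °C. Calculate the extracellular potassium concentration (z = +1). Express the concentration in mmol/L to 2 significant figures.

Nernst: E = (60.8/1) · log₁₀([out]/[in]), so log₁₀([out]/[in]) = -73.0 × 1 / 60.8 = -1.2007.
[out]/[in] = 10^(-1.2007) = 0.063.
[out] = 0.063 × 158 = 9.954 mmol/L.

10 mmol/L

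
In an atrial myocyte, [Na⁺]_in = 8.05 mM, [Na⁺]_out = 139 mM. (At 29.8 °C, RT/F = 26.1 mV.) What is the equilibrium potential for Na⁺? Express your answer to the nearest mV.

74 mV

E = (26.1/z) · ln([Na⁺]_out/[Na⁺]_in) with z = +1.
= (26.1/1) · ln(139/8.05) = 26.10 · ln(17.27)
= 26.10 · (2.8488) = 74.35 mV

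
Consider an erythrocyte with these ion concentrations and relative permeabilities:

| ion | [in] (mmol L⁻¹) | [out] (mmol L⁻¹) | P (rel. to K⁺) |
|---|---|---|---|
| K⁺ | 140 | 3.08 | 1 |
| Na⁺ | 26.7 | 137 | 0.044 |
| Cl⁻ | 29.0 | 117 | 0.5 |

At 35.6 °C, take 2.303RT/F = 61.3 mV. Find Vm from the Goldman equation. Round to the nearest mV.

Vm = 61.3 · log₁₀[(Σ P·[cation]ₒ + Σ P·[anion]ᵢ) / (Σ P·[cation]ᵢ + Σ P·[anion]ₒ)]
Numerator = 1×3.08 + 0.044×137 + 0.5×29.0 = 23.61
Denominator = 1×140 + 0.044×26.7 + 0.5×117 = 199.7
Vm = 61.3 · log₁₀(0.11823) = 61.3 × (-0.9273) = -56.84 mV

-57 mV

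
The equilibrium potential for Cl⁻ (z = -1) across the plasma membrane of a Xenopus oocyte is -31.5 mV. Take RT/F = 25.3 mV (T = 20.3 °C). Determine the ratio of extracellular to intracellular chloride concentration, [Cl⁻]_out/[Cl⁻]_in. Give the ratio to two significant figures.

ln([out]/[in]) = E·z/(25.3) = -31.5 × -1 / 25.3 = 1.2451
[out]/[in] = e^(1.2451) = 3.473

3.5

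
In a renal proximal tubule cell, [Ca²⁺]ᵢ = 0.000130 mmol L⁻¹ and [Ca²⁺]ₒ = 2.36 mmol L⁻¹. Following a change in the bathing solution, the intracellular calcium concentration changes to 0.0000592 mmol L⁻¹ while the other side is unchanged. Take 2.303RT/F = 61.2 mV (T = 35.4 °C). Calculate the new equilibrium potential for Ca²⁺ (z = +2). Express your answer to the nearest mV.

141 mV

After the shift: [Ca²⁺]_out = 2.36, [Ca²⁺]_in = 0.0000592 mmol L⁻¹.
E_new = (61.2/2)·log₁₀(2.36/0.0000592) = 30.60 · (4.6006) = 140.78 mV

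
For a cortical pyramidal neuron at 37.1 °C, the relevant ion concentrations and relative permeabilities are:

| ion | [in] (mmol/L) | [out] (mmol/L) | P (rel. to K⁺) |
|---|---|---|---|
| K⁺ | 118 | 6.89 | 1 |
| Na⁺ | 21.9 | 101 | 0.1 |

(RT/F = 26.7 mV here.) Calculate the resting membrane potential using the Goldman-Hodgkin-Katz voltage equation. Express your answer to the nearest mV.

Vm = 26.7 · ln[(Σ P·[cation]ₒ + Σ P·[anion]ᵢ) / (Σ P·[cation]ᵢ + Σ P·[anion]ₒ)]
Numerator = 1×6.89 + 0.1×101 = 16.99
Denominator = 1×118 + 0.1×21.9 = 120.2
Vm = 26.7 · ln(0.14136) = 26.7 × (-1.9564) = -52.24 mV

-52 mV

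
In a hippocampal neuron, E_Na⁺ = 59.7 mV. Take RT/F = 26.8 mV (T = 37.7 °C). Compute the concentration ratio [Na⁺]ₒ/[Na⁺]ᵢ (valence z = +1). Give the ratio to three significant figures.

9.28

ln([out]/[in]) = E·z/(26.8) = 59.7 × 1 / 26.8 = 2.2276
[out]/[in] = e^(2.2276) = 9.278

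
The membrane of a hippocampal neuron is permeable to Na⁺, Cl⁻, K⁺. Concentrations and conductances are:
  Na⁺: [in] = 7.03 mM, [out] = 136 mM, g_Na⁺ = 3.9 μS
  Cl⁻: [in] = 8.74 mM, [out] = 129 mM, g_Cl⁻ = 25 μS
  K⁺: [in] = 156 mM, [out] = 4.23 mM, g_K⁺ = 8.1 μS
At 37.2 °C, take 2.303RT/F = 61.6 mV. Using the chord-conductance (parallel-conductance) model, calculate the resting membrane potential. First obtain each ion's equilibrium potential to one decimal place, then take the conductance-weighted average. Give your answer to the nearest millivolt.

E_Na⁺ = (61.6/1)·log₁₀(136/7.03) = 79.3 mV
E_Cl⁻ = (61.6/-1)·log₁₀(129/8.74) = -72.0 mV
E_K⁺ = (61.6/1)·log₁₀(4.23/156) = -96.5 mV
Vm = (Σ gᵢEᵢ)/(Σ gᵢ) = (3.9·79.3 + 25·-72.0 + 8.1·-96.5) / (3.9 + 25 + 8.1)
= -2272.38 / 37 = -61.42 mV

-61 mV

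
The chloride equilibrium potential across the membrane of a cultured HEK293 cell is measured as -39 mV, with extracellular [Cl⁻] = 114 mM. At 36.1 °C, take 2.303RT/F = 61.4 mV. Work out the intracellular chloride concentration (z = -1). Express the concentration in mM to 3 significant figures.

Nernst: E = (61.4/-1) · log₁₀([out]/[in]), so log₁₀([out]/[in]) = -39.0 × -1 / 61.4 = 0.6352.
[out]/[in] = 10^(0.6352) = 4.317.
[in] = 114 / 4.317 = 26.41 mM.

26.4 mM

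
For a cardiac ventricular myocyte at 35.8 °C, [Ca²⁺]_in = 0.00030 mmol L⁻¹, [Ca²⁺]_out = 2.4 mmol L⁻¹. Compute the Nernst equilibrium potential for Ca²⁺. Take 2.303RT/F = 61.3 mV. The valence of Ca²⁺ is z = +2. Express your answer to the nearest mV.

E = (61.3/z) · log₁₀([Ca²⁺]_out/[Ca²⁺]_in) with z = +2.
= (61.3/2) · log₁₀(2.4/0.00030) = 30.65 · log₁₀(8000)
= 30.65 · (3.9031) = 119.63 mV

120 mV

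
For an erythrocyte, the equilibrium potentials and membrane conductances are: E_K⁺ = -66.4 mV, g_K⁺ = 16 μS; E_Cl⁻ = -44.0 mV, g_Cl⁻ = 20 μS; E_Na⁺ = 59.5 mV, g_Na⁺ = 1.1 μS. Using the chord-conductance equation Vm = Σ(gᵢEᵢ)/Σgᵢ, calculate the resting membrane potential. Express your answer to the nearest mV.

Σ gᵢEᵢ = 16·(-66.4) + 20·(-44.0) + 1.1·(59.5) = -1876.95
Σ gᵢ = 16 + 20 + 1.1 = 37.1
Vm = -1876.95 / 37.1 = -50.59 mV

-51 mV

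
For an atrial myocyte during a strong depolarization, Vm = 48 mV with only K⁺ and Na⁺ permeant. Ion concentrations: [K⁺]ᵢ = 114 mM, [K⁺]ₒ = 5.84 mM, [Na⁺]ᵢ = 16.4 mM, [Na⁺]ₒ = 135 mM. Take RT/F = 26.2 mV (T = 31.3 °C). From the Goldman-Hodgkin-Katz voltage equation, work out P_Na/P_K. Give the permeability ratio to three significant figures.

21.7

Let α = P_Na/P_K. GHK: Vm = 26.2·ln[(Kₒ + α·Naₒ)/(Kᵢ + α·Naᵢ)].
e^(Vm/26.2) = e^(48.0/26.2) = 6.2467
So 6.2467·(Kᵢ + α·Naᵢ) = Kₒ + α·Naₒ → α = (6.2467·114.0 − 5.84) / (135.0 − 6.2467·16.4)
α = (712.1 − 5.84) / (135.0 − 102.4) = 706.3/32.55 = 21.7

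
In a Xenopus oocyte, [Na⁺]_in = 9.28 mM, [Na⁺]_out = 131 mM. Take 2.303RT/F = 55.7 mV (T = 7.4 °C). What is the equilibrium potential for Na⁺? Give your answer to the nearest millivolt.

E = (55.7/z) · log₁₀([Na⁺]_out/[Na⁺]_in) with z = +1.
= (55.7/1) · log₁₀(131/9.28) = 55.70 · log₁₀(14.12)
= 55.70 · (1.1497) = 64.04 mV

64 mV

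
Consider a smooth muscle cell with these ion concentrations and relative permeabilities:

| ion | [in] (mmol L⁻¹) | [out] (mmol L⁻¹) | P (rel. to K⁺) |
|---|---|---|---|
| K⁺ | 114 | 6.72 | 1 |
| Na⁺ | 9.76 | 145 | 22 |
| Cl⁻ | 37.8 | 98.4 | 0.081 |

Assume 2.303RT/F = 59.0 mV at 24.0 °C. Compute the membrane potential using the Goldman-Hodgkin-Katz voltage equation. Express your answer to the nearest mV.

58 mV

Vm = 59.0 · log₁₀[(Σ P·[cation]ₒ + Σ P·[anion]ᵢ) / (Σ P·[cation]ᵢ + Σ P·[anion]ₒ)]
Numerator = 1×6.72 + 22×145 + 0.081×37.8 = 3200
Denominator = 1×114 + 22×9.76 + 0.081×98.4 = 336.7
Vm = 59.0 · log₁₀(9.5036) = 59.0 × (0.9779) = 57.70 mV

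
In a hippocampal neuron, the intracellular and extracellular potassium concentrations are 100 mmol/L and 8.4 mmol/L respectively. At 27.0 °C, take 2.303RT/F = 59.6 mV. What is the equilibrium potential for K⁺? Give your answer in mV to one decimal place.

E = (59.6/z) · log₁₀([K⁺]_out/[K⁺]_in) with z = +1.
= (59.6/1) · log₁₀(8.4/100) = 59.60 · log₁₀(0.084)
= 59.60 · (-1.0757) = -64.11 mV

-64.1 mV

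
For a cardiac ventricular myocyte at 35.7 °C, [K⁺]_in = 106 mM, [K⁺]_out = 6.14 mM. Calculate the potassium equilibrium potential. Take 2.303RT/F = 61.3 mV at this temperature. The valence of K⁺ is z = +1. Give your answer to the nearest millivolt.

E = (61.3/z) · log₁₀([K⁺]_out/[K⁺]_in) with z = +1.
= (61.3/1) · log₁₀(6.14/106) = 61.30 · log₁₀(0.05792)
= 61.30 · (-1.2371) = -75.84 mV

-76 mV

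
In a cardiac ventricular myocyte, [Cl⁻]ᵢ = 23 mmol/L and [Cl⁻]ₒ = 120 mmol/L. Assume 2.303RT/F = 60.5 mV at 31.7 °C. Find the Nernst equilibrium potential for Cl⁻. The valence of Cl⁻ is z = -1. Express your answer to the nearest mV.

-43 mV

E = (60.5/z) · log₁₀([Cl⁻]_out/[Cl⁻]_in) with z = -1.
For an anion, dividing by z = -1 reverses the sign.
= (60.5/-1) · log₁₀(120/23) = -60.50 · log₁₀(5.217)
= -60.50 · (0.7175) = -43.41 mV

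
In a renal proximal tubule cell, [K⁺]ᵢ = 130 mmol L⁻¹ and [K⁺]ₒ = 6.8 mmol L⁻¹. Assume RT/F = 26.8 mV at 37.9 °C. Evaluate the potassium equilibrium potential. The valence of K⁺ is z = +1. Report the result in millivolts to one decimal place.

E = (26.8/z) · ln([K⁺]_out/[K⁺]_in) with z = +1.
= (26.8/1) · ln(6.8/130) = 26.80 · ln(0.05231)
= 26.80 · (-2.9506) = -79.08 mV

-79.1 mV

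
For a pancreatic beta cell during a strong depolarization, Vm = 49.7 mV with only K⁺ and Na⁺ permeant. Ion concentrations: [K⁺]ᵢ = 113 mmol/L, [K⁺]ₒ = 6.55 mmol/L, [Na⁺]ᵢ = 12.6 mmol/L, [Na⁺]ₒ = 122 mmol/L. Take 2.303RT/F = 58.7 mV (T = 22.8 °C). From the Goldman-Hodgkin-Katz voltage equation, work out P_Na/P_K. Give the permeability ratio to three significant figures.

Let α = P_Na/P_K. GHK: Vm = 58.7·log₁₀[(Kₒ + α·Naₒ)/(Kᵢ + α·Naᵢ)].
10^(Vm/58.7) = 10^(49.7/58.7) = 7.0255
So 7.0255·(Kᵢ + α·Naᵢ) = Kₒ + α·Naₒ → α = (7.0255·113.0 − 6.55) / (122.0 − 7.0255·12.6)
α = (793.9 − 6.55) / (122.0 − 88.52) = 787.3/33.48 = 23.52

23.5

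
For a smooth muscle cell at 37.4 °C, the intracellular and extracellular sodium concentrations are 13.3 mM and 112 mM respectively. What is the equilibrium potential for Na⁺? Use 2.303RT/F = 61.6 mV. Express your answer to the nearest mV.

E = (61.6/z) · log₁₀([Na⁺]_out/[Na⁺]_in) with z = +1.
= (61.6/1) · log₁₀(112/13.3) = 61.60 · log₁₀(8.421)
= 61.60 · (0.9254) = 57.00 mV

57 mV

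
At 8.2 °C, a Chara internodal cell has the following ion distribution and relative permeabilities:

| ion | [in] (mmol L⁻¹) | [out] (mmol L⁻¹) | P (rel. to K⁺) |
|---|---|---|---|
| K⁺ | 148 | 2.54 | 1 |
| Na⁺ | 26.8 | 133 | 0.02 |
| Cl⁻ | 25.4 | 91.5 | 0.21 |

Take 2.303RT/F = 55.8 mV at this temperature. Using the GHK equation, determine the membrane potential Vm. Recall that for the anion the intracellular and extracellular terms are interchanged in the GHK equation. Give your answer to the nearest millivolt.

-67 mV

Vm = 55.8 · log₁₀[(Σ P·[cation]ₒ + Σ P·[anion]ᵢ) / (Σ P·[cation]ᵢ + Σ P·[anion]ₒ)]
Numerator = 1×2.54 + 0.02×133 + 0.21×25.4 = 10.53
Denominator = 1×148 + 0.02×26.8 + 0.21×91.5 = 167.8
Vm = 55.8 · log₁₀(0.062795) = 55.8 × (-1.2021) = -67.08 mV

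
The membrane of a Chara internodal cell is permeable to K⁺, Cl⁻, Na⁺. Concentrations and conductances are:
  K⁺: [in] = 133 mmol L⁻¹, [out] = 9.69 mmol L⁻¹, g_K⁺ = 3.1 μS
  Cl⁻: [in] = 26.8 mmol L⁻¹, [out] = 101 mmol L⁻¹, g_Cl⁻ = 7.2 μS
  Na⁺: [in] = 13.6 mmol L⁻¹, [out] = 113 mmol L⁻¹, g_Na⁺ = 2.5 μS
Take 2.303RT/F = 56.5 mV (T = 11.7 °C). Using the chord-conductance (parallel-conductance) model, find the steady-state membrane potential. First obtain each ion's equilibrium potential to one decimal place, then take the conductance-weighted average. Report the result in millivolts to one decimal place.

E_K⁺ = (56.5/1)·log₁₀(9.69/133) = -64.3 mV
E_Cl⁻ = (56.5/-1)·log₁₀(101/26.8) = -32.6 mV
E_Na⁺ = (56.5/1)·log₁₀(113/13.6) = 52.0 mV
Vm = (Σ gᵢEᵢ)/(Σ gᵢ) = (3.1·-64.3 + 7.2·-32.6 + 2.5·52.0) / (3.1 + 7.2 + 2.5)
= -304.05 / 12.8 = -23.75 mV

-23.8 mV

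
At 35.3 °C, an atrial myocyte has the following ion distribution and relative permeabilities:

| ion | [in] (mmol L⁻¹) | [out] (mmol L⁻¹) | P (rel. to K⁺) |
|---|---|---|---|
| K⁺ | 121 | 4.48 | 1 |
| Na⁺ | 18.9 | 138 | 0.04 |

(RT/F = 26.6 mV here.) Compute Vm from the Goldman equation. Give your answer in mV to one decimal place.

-66.5 mV

Vm = 26.6 · ln[(Σ P·[cation]ₒ + Σ P·[anion]ᵢ) / (Σ P·[cation]ᵢ + Σ P·[anion]ₒ)]
Numerator = 1×4.48 + 0.04×138 = 10
Denominator = 1×121 + 0.04×18.9 = 121.8
Vm = 26.6 · ln(0.082131) = 26.6 × (-2.4994) = -66.48 mV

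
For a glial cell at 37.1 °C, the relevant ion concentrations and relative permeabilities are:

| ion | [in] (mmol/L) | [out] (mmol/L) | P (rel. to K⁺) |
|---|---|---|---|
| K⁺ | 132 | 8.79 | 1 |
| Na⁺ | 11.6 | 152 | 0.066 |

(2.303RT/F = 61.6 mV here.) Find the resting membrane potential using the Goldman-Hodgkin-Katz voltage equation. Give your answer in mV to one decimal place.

Vm = 61.6 · log₁₀[(Σ P·[cation]ₒ + Σ P·[anion]ᵢ) / (Σ P·[cation]ᵢ + Σ P·[anion]ₒ)]
Numerator = 1×8.79 + 0.066×152 = 18.82
Denominator = 1×132 + 0.066×11.6 = 132.8
Vm = 61.6 · log₁₀(0.14177) = 61.6 × (-0.8484) = -52.26 mV

-52.3 mV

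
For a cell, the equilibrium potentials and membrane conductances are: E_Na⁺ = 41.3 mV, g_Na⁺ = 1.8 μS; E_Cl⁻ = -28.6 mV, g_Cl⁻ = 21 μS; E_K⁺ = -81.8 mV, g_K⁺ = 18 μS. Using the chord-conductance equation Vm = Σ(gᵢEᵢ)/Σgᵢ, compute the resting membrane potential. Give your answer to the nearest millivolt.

Σ gᵢEᵢ = 1.8·(41.3) + 21·(-28.6) + 18·(-81.8) = -1998.66
Σ gᵢ = 1.8 + 21 + 18 = 40.8
Vm = -1998.66 / 40.8 = -48.99 mV

-49 mV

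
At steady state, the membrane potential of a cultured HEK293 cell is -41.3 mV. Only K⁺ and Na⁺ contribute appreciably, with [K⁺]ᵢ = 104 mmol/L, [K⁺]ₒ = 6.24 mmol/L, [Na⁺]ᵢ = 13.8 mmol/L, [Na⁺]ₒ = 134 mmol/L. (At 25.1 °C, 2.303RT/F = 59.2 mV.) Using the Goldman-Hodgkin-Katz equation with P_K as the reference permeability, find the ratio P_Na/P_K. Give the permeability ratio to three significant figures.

Let α = P_Na/P_K. GHK: Vm = 59.2·log₁₀[(Kₒ + α·Naₒ)/(Kᵢ + α·Naᵢ)].
10^(Vm/59.2) = 10^(-41.3/59.2) = 0.20062
So 0.20062·(Kᵢ + α·Naᵢ) = Kₒ + α·Naₒ → α = (0.20062·104.0 − 6.24) / (134.0 − 0.20062·13.8)
α = (20.86 − 6.24) / (134.0 − 2.768) = 14.62/131.2 = 0.1114

0.111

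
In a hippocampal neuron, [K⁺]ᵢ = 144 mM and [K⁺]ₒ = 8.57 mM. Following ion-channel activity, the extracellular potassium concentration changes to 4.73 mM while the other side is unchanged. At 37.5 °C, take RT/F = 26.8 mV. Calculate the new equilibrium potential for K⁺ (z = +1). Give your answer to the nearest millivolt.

-92 mV

After the shift: [K⁺]_out = 4.73, [K⁺]_in = 144 mM.
E_new = (26.8/1)·ln(4.73/144) = 26.80 · (-3.4159) = -91.55 mV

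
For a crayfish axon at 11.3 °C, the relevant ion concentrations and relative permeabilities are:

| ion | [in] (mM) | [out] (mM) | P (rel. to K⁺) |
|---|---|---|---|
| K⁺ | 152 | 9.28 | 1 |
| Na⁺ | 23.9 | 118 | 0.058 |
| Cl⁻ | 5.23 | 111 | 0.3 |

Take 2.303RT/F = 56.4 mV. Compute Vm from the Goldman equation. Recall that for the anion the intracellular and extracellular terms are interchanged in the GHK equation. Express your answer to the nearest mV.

Vm = 56.4 · log₁₀[(Σ P·[cation]ₒ + Σ P·[anion]ᵢ) / (Σ P·[cation]ᵢ + Σ P·[anion]ₒ)]
Numerator = 1×9.28 + 0.058×118 + 0.3×5.23 = 17.69
Denominator = 1×152 + 0.058×23.9 + 0.3×111 = 186.7
Vm = 56.4 · log₁₀(0.094774) = 56.4 × (-1.0233) = -57.71 mV

-58 mV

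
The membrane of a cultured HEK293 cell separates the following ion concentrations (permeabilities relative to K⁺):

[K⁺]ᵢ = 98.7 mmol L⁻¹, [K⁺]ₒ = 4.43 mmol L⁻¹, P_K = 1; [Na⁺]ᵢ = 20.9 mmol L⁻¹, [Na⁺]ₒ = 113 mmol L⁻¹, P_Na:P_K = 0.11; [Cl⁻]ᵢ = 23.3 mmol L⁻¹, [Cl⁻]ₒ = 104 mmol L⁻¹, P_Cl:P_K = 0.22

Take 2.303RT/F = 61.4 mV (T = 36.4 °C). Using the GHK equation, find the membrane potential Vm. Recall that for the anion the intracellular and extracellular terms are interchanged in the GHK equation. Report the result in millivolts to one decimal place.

-46.1 mV

Vm = 61.4 · log₁₀[(Σ P·[cation]ₒ + Σ P·[anion]ᵢ) / (Σ P·[cation]ᵢ + Σ P·[anion]ₒ)]
Numerator = 1×4.43 + 0.11×113 + 0.22×23.3 = 21.99
Denominator = 1×98.7 + 0.11×20.9 + 0.22×104 = 123.9
Vm = 61.4 · log₁₀(0.17748) = 61.4 × (-0.7509) = -46.10 mV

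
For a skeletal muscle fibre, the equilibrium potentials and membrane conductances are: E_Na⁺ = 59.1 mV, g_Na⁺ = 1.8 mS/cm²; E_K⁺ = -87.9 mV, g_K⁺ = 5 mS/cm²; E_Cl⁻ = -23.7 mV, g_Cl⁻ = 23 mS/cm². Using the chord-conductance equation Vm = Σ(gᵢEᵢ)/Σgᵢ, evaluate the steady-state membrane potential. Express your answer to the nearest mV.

Σ gᵢEᵢ = 1.8·(59.1) + 5·(-87.9) + 23·(-23.7) = -878.22
Σ gᵢ = 1.8 + 5 + 23 = 29.8
Vm = -878.22 / 29.8 = -29.47 mV

-29 mV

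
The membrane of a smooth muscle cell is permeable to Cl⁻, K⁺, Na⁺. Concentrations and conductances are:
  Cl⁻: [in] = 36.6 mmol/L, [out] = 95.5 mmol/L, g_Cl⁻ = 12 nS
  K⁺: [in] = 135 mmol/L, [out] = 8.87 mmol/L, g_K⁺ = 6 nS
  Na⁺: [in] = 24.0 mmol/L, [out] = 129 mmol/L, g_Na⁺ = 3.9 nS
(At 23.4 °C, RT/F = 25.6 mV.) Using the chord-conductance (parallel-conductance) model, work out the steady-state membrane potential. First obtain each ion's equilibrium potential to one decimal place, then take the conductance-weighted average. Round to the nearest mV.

-25 mV

E_Cl⁻ = (25.6/-1)·ln(95.5/36.6) = -24.6 mV
E_K⁺ = (25.6/1)·ln(8.87/135) = -69.7 mV
E_Na⁺ = (25.6/1)·ln(129/24.0) = 43.1 mV
Vm = (Σ gᵢEᵢ)/(Σ gᵢ) = (12·-24.6 + 6·-69.7 + 3.9·43.1) / (12 + 6 + 3.9)
= -545.31 / 21.9 = -24.90 mV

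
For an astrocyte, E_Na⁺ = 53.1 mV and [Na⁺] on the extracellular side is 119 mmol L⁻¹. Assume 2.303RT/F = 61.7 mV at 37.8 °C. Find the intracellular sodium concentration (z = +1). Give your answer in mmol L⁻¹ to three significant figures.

Nernst: E = (61.7/1) · log₁₀([out]/[in]), so log₁₀([out]/[in]) = 53.1 × 1 / 61.7 = 0.8606.
[out]/[in] = 10^(0.8606) = 7.255.
[in] = 119 / 7.255 = 16.4 mmol L⁻¹.

16.4 mmol L⁻¹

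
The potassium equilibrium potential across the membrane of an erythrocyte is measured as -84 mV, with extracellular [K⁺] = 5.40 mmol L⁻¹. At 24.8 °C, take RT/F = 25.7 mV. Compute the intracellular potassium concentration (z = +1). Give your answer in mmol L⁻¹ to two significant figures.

140 mmol L⁻¹

Nernst: E = (25.7/1) · ln([out]/[in]), so ln([out]/[in]) = -84.0 × 1 / 25.7 = -3.2685.
[out]/[in] = e^(-3.2685) = 0.03806.
[in] = 5.40 / 0.03806 = 141.9 mmol L⁻¹.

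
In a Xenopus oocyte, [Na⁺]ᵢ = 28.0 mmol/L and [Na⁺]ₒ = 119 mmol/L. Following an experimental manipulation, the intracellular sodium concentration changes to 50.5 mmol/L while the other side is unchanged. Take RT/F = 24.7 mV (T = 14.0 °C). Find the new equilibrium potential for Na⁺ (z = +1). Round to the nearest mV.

21 mV

After the shift: [Na⁺]_out = 119, [Na⁺]_in = 50.5 mmol/L.
E_new = (24.7/1)·ln(119/50.5) = 24.70 · (0.8572) = 21.17 mV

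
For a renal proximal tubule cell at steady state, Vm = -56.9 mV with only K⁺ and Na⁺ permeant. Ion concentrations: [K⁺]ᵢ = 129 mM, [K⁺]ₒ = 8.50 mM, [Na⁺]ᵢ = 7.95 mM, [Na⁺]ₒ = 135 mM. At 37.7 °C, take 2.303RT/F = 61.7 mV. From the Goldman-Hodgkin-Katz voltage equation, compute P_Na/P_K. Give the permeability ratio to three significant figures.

Let α = P_Na/P_K. GHK: Vm = 61.7·log₁₀[(Kₒ + α·Naₒ)/(Kᵢ + α·Naᵢ)].
10^(Vm/61.7) = 10^(-56.9/61.7) = 0.11962
So 0.11962·(Kᵢ + α·Naᵢ) = Kₒ + α·Naₒ → α = (0.11962·129.0 − 8.5) / (135.0 − 0.11962·7.95)
α = (15.43 − 8.5) / (135.0 − 0.951) = 6.931/134 = 0.0517

0.0517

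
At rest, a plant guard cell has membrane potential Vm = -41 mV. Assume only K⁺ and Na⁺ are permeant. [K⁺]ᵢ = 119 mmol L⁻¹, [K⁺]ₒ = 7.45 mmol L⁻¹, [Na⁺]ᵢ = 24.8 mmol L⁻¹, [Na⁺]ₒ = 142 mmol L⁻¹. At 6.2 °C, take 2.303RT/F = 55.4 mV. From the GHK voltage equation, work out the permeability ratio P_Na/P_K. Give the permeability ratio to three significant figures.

Let α = P_Na/P_K. GHK: Vm = 55.4·log₁₀[(Kₒ + α·Naₒ)/(Kᵢ + α·Naᵢ)].
10^(Vm/55.4) = 10^(-41.0/55.4) = 0.18194
So 0.18194·(Kᵢ + α·Naᵢ) = Kₒ + α·Naₒ → α = (0.18194·119.0 − 7.45) / (142.0 − 0.18194·24.8)
α = (21.65 − 7.45) / (142.0 − 4.512) = 14.2/137.5 = 0.1033

0.103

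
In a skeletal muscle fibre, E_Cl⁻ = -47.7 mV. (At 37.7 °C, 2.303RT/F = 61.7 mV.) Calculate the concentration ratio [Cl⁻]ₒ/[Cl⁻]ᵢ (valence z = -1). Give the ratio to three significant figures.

log₁₀([out]/[in]) = E·z/(61.7) = -47.7 × -1 / 61.7 = 0.7731
[out]/[in] = 10^(0.7731) = 5.931

5.93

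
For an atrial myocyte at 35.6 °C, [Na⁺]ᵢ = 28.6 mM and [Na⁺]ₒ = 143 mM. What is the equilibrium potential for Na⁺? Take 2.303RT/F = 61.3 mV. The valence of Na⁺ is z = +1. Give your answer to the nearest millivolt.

E = (61.3/z) · log₁₀([Na⁺]_out/[Na⁺]_in) with z = +1.
= (61.3/1) · log₁₀(143/28.6) = 61.30 · log₁₀(5)
= 61.30 · (0.6990) = 42.85 mV

43 mV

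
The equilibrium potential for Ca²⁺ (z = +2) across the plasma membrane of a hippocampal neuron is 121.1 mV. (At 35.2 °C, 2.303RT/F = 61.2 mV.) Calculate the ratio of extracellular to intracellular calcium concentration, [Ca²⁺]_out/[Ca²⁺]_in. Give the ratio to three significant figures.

log₁₀([out]/[in]) = E·z/(61.2) = 121.1 × 2 / 61.2 = 3.9575
[out]/[in] = 10^(3.9575) = 9068

9070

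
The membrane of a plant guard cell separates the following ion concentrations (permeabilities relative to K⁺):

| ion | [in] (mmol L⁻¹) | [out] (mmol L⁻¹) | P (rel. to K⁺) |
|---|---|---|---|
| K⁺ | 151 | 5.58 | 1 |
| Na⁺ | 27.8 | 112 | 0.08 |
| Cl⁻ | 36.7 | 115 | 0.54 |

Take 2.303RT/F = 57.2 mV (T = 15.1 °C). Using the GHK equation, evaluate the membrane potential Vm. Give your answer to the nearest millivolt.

-46 mV

Vm = 57.2 · log₁₀[(Σ P·[cation]ₒ + Σ P·[anion]ᵢ) / (Σ P·[cation]ᵢ + Σ P·[anion]ₒ)]
Numerator = 1×5.58 + 0.08×112 + 0.54×36.7 = 34.36
Denominator = 1×151 + 0.08×27.8 + 0.54×115 = 215.3
Vm = 57.2 · log₁₀(0.15956) = 57.2 × (-0.7971) = -45.59 mV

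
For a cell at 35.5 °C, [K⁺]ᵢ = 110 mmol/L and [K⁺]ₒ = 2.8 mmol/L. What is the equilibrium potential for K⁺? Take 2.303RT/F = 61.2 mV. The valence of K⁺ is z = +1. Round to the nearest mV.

-98 mV

E = (61.2/z) · log₁₀([K⁺]_out/[K⁺]_in) with z = +1.
= (61.2/1) · log₁₀(2.8/110) = 61.20 · log₁₀(0.02545)
= 61.20 · (-1.5942) = -97.57 mV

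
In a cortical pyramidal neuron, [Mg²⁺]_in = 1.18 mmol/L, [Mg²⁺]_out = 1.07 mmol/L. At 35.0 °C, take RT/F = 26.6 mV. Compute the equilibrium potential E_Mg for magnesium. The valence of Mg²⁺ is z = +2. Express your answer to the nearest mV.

E = (26.6/z) · ln([Mg²⁺]_out/[Mg²⁺]_in) with z = +2.
= (26.6/2) · ln(1.07/1.18) = 13.30 · ln(0.9068)
= 13.30 · (-0.0979) = -1.30 mV

-1 mV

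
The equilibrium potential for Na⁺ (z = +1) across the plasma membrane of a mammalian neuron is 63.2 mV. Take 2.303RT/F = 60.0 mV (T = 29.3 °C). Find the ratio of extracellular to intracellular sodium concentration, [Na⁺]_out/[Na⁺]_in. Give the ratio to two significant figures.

11

log₁₀([out]/[in]) = E·z/(60.0) = 63.2 × 1 / 60.0 = 1.0533
[out]/[in] = 10^(1.0533) = 11.31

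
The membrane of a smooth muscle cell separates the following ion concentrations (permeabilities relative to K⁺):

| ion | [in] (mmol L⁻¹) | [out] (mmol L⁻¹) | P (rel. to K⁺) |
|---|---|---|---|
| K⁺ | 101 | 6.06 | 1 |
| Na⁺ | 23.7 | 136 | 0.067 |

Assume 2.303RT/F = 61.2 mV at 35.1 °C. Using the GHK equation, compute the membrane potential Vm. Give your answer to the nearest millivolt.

Vm = 61.2 · log₁₀[(Σ P·[cation]ₒ + Σ P·[anion]ᵢ) / (Σ P·[cation]ᵢ + Σ P·[anion]ₒ)]
Numerator = 1×6.06 + 0.067×136 = 15.17
Denominator = 1×101 + 0.067×23.7 = 102.6
Vm = 61.2 · log₁₀(0.14789) = 61.2 × (-0.8301) = -50.80 mV

-51 mV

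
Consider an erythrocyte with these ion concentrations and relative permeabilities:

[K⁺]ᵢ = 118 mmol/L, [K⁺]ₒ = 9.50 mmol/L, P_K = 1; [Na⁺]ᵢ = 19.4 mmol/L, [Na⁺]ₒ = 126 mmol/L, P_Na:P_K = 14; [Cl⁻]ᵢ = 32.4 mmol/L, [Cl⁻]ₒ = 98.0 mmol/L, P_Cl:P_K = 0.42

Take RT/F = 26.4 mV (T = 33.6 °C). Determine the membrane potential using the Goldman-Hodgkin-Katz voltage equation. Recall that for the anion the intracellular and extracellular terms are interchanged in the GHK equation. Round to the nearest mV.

Vm = 26.4 · ln[(Σ P·[cation]ₒ + Σ P·[anion]ᵢ) / (Σ P·[cation]ᵢ + Σ P·[anion]ₒ)]
Numerator = 1×9.50 + 14×126 + 0.42×32.4 = 1787
Denominator = 1×118 + 14×19.4 + 0.42×98.0 = 430.8
Vm = 26.4 · ln(4.1487) = 26.4 × (1.4228) = 37.56 mV

38 mV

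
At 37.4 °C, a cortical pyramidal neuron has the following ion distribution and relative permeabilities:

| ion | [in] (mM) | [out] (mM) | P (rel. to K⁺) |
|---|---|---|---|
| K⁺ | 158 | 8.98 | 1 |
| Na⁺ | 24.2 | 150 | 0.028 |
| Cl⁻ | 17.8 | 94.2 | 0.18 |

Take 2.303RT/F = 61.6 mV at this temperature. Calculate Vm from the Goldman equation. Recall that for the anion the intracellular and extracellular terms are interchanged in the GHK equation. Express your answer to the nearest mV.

Vm = 61.6 · log₁₀[(Σ P·[cation]ₒ + Σ P·[anion]ᵢ) / (Σ P·[cation]ᵢ + Σ P·[anion]ₒ)]
Numerator = 1×8.98 + 0.028×150 + 0.18×17.8 = 16.38
Denominator = 1×158 + 0.028×24.2 + 0.18×94.2 = 175.6
Vm = 61.6 · log₁₀(0.093285) = 61.6 × (-1.0302) = -63.46 mV

-63 mV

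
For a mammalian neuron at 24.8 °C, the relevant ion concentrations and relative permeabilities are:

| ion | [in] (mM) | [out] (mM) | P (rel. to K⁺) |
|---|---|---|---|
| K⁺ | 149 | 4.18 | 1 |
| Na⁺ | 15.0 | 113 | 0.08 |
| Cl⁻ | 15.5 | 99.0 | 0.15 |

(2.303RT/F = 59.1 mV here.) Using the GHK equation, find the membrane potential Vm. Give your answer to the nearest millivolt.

-61 mV

Vm = 59.1 · log₁₀[(Σ P·[cation]ₒ + Σ P·[anion]ᵢ) / (Σ P·[cation]ᵢ + Σ P·[anion]ₒ)]
Numerator = 1×4.18 + 0.08×113 + 0.15×15.5 = 15.54
Denominator = 1×149 + 0.08×15.0 + 0.15×99.0 = 165
Vm = 59.1 · log₁₀(0.094184) = 59.1 × (-1.0260) = -60.64 mV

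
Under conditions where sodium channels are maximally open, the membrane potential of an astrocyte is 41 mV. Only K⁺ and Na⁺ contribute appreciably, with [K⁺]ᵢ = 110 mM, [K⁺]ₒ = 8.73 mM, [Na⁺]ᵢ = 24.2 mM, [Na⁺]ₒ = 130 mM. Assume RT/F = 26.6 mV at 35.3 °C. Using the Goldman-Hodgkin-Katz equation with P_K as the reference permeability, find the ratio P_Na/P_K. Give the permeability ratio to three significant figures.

29.8

Let α = P_Na/P_K. GHK: Vm = 26.6·ln[(Kₒ + α·Naₒ)/(Kᵢ + α·Naᵢ)].
e^(Vm/26.6) = e^(41.0/26.6) = 4.6709
So 4.6709·(Kᵢ + α·Naᵢ) = Kₒ + α·Naₒ → α = (4.6709·110.0 − 8.73) / (130.0 − 4.6709·24.2)
α = (513.8 − 8.73) / (130.0 − 113) = 505.1/16.96 = 29.77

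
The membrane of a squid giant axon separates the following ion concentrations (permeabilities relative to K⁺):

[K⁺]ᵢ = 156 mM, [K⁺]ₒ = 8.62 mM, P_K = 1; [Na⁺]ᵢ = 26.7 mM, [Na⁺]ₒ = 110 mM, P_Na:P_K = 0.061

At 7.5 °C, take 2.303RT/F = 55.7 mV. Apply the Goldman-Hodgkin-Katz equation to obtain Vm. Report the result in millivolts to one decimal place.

Vm = 55.7 · log₁₀[(Σ P·[cation]ₒ + Σ P·[anion]ᵢ) / (Σ P·[cation]ᵢ + Σ P·[anion]ₒ)]
Numerator = 1×8.62 + 0.061×110 = 15.33
Denominator = 1×156 + 0.061×26.7 = 157.6
Vm = 55.7 · log₁₀(0.097254) = 55.7 × (-1.0121) = -56.37 mV

-56.4 mV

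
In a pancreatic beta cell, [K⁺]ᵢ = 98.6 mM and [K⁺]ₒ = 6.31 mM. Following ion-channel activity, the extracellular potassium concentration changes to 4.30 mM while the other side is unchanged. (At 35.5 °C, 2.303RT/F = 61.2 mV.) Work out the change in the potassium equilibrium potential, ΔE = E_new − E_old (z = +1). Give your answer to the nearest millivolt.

-10 mV

E_old = (61.2/1)·log₁₀(6.31/98.6) = -73.06 mV
E_new = (61.2/1)·log₁₀(4.30/98.6) = -83.26 mV
ΔE = -83.26 − (-73.06) = -10.19 mV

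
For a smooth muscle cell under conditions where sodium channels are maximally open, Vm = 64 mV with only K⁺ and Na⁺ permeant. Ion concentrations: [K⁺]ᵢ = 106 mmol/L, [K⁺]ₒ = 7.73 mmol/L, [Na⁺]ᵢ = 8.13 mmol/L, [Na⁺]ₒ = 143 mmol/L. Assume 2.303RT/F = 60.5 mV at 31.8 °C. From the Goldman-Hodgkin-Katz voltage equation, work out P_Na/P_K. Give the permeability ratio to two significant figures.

Let α = P_Na/P_K. GHK: Vm = 60.5·log₁₀[(Kₒ + α·Naₒ)/(Kᵢ + α·Naᵢ)].
10^(Vm/60.5) = 10^(64.0/60.5) = 11.425
So 11.425·(Kᵢ + α·Naᵢ) = Kₒ + α·Naₒ → α = (11.425·106.0 − 7.73) / (143.0 − 11.425·8.13)
α = (1211 − 7.73) / (143.0 − 92.88) = 1203/50.12 = 24.01

24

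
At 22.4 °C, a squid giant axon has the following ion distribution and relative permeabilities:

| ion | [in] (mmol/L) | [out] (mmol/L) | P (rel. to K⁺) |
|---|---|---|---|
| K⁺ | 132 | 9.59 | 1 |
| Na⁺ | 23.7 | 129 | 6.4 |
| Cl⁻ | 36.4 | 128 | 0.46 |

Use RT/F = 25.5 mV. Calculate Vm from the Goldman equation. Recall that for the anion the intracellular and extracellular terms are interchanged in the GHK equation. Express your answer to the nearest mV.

23 mV

Vm = 25.5 · ln[(Σ P·[cation]ₒ + Σ P·[anion]ᵢ) / (Σ P·[cation]ᵢ + Σ P·[anion]ₒ)]
Numerator = 1×9.59 + 6.4×129 + 0.46×36.4 = 851.9
Denominator = 1×132 + 6.4×23.7 + 0.46×128 = 342.6
Vm = 25.5 · ln(2.487) = 25.5 × (0.9111) = 23.23 mV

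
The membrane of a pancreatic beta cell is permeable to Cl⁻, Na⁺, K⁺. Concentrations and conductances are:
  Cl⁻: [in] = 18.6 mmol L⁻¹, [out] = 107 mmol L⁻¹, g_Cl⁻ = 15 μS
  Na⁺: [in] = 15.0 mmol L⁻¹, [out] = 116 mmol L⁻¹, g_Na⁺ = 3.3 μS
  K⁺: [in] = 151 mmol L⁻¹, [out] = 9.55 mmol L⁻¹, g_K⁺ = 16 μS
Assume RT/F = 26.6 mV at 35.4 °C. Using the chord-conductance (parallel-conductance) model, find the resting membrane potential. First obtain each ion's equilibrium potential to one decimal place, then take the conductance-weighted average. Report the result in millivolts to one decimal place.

E_Cl⁻ = (26.6/-1)·ln(107/18.6) = -46.5 mV
E_Na⁺ = (26.6/1)·ln(116/15.0) = 54.4 mV
E_K⁺ = (26.6/1)·ln(9.55/151) = -73.4 mV
Vm = (Σ gᵢEᵢ)/(Σ gᵢ) = (15·-46.5 + 3.3·54.4 + 16·-73.4) / (15 + 3.3 + 16)
= -1692.38 / 34.3 = -49.34 mV

-49.3 mV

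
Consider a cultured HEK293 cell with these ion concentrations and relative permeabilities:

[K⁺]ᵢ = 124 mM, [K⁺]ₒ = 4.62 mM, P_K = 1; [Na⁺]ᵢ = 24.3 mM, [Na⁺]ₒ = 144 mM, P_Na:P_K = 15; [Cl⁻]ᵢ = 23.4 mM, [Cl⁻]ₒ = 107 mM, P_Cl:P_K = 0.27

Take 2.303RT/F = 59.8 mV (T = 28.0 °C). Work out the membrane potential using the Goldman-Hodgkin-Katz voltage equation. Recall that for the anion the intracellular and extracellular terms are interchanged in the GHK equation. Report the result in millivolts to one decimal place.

37.2 mV

Vm = 59.8 · log₁₀[(Σ P·[cation]ₒ + Σ P·[anion]ᵢ) / (Σ P·[cation]ᵢ + Σ P·[anion]ₒ)]
Numerator = 1×4.62 + 15×144 + 0.27×23.4 = 2171
Denominator = 1×124 + 15×24.3 + 0.27×107 = 517.4
Vm = 59.8 · log₁₀(4.1959) = 59.8 × (0.6228) = 37.25 mV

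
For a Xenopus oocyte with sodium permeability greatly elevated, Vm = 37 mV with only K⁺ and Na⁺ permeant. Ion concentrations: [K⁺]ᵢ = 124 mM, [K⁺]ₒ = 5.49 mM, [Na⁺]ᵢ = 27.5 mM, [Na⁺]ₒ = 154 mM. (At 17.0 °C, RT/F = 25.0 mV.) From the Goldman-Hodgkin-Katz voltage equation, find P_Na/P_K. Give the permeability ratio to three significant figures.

16.2

Let α = P_Na/P_K. GHK: Vm = 25.0·ln[(Kₒ + α·Naₒ)/(Kᵢ + α·Naᵢ)].
e^(Vm/25.0) = e^(37.0/25.0) = 4.3929
So 4.3929·(Kᵢ + α·Naᵢ) = Kₒ + α·Naₒ → α = (4.3929·124.0 − 5.49) / (154.0 − 4.3929·27.5)
α = (544.7 − 5.49) / (154.0 − 120.8) = 539.2/33.19 = 16.24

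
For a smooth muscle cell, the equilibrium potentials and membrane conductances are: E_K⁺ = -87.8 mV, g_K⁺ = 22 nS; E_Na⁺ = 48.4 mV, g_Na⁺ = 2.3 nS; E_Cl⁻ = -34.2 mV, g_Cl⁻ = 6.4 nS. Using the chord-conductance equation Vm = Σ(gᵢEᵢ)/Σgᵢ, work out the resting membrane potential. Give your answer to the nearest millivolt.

Σ gᵢEᵢ = 22·(-87.8) + 2.3·(48.4) + 6.4·(-34.2) = -2039.16
Σ gᵢ = 22 + 2.3 + 6.4 = 30.7
Vm = -2039.16 / 30.7 = -66.42 mV

-66 mV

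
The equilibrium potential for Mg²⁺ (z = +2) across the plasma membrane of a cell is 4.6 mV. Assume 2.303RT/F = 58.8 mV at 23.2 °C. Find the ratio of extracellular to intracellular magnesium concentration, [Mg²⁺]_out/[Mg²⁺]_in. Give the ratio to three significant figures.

log₁₀([out]/[in]) = E·z/(58.8) = 4.6 × 2 / 58.8 = 0.1565
[out]/[in] = 10^(0.1565) = 1.434

1.43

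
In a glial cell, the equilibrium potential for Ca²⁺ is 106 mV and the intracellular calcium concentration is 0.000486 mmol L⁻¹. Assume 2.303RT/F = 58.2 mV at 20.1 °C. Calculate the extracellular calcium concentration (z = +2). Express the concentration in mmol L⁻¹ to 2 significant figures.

2.1 mmol L⁻¹

Nernst: E = (58.2/2) · log₁₀([out]/[in]), so log₁₀([out]/[in]) = 106.0 × 2 / 58.2 = 3.6426.
[out]/[in] = 10^(3.6426) = 4391.
[out] = 4391 × 0.000486 = 2.134 mmol L⁻¹.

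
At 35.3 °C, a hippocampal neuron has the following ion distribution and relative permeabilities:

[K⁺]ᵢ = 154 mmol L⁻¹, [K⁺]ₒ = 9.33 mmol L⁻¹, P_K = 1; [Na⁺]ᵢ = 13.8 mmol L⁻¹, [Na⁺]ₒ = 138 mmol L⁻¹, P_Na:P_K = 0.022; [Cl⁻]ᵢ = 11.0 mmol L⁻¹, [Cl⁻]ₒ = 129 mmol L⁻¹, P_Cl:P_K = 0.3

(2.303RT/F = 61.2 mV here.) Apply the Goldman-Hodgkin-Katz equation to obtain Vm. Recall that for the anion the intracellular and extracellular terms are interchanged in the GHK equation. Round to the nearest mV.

Vm = 61.2 · log₁₀[(Σ P·[cation]ₒ + Σ P·[anion]ᵢ) / (Σ P·[cation]ᵢ + Σ P·[anion]ₒ)]
Numerator = 1×9.33 + 0.022×138 + 0.3×11.0 = 15.67
Denominator = 1×154 + 0.022×13.8 + 0.3×129 = 193
Vm = 61.2 · log₁₀(0.081169) = 61.2 × (-1.0906) = -66.75 mV

-67 mV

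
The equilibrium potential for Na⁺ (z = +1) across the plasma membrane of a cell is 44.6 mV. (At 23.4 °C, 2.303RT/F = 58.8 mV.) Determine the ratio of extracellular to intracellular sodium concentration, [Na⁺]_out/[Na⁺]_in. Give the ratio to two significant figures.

5.7

log₁₀([out]/[in]) = E·z/(58.8) = 44.6 × 1 / 58.8 = 0.7585
[out]/[in] = 10^(0.7585) = 5.735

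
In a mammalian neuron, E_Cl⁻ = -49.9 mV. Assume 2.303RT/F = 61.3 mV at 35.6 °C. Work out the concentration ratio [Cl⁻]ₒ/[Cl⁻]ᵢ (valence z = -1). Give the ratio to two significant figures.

log₁₀([out]/[in]) = E·z/(61.3) = -49.9 × -1 / 61.3 = 0.8140
[out]/[in] = 10^(0.8140) = 6.517

6.5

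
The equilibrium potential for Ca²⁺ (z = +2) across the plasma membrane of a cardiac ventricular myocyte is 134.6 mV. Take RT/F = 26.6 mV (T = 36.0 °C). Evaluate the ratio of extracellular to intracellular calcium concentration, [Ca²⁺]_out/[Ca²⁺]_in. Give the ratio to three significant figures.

ln([out]/[in]) = E·z/(26.6) = 134.6 × 2 / 26.6 = 10.1203
[out]/[in] = e^(10.1203) = 2.484e+04

24800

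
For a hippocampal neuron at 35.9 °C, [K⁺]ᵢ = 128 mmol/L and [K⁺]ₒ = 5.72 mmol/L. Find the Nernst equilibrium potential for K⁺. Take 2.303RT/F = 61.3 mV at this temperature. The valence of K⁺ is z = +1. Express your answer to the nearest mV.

E = (61.3/z) · log₁₀([K⁺]_out/[K⁺]_in) with z = +1.
= (61.3/1) · log₁₀(5.72/128) = 61.30 · log₁₀(0.04469)
= 61.30 · (-1.3498) = -82.74 mV

-83 mV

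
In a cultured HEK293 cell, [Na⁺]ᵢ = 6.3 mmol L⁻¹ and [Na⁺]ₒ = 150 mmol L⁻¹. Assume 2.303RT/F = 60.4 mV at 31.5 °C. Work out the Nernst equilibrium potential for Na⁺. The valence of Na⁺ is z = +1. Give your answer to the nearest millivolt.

83 mV

E = (60.4/z) · log₁₀([Na⁺]_out/[Na⁺]_in) with z = +1.
= (60.4/1) · log₁₀(150/6.3) = 60.40 · log₁₀(23.81)
= 60.40 · (1.3768) = 83.16 mV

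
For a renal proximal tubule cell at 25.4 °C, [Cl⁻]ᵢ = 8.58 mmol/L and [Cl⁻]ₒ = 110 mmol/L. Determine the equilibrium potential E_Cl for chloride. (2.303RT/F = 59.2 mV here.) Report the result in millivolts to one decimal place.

-65.6 mV

E = (59.2/z) · log₁₀([Cl⁻]_out/[Cl⁻]_in) with z = -1.
For an anion, dividing by z = -1 reverses the sign.
= (59.2/-1) · log₁₀(110/8.58) = -59.20 · log₁₀(12.82)
= -59.20 · (1.1079) = -65.59 mV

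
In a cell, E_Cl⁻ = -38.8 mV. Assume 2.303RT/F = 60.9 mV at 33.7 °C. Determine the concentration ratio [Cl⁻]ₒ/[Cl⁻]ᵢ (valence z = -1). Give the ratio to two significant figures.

4.3

log₁₀([out]/[in]) = E·z/(60.9) = -38.8 × -1 / 60.9 = 0.6371
[out]/[in] = 10^(0.6371) = 4.336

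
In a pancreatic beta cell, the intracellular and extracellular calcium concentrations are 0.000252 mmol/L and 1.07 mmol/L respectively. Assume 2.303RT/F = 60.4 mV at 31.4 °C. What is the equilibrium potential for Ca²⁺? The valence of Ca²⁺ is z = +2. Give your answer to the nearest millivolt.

E = (60.4/z) · log₁₀([Ca²⁺]_out/[Ca²⁺]_in) with z = +2.
= (60.4/2) · log₁₀(1.07/0.000252) = 30.20 · log₁₀(4246)
= 30.20 · (3.6280) = 109.57 mV

110 mV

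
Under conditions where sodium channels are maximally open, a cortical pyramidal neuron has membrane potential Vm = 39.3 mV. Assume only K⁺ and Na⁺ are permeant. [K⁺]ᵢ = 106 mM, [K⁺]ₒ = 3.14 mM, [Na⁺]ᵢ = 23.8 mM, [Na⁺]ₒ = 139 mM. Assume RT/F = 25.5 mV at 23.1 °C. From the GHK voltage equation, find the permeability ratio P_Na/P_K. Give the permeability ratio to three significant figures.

Let α = P_Na/P_K. GHK: Vm = 25.5·ln[(Kₒ + α·Naₒ)/(Kᵢ + α·Naᵢ)].
e^(Vm/25.5) = e^(39.3/25.5) = 4.6701
So 4.6701·(Kᵢ + α·Naᵢ) = Kₒ + α·Naₒ → α = (4.6701·106.0 − 3.14) / (139.0 − 4.6701·23.8)
α = (495 − 3.14) / (139.0 − 111.1) = 491.9/27.85 = 17.66

17.7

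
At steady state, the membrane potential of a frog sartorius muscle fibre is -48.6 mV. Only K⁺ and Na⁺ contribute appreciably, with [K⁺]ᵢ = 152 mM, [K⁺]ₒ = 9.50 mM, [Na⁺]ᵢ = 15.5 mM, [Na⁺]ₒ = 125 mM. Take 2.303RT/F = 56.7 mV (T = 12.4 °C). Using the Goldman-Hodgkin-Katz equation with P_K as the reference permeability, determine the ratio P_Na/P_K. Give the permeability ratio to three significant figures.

0.0946

Let α = P_Na/P_K. GHK: Vm = 56.7·log₁₀[(Kₒ + α·Naₒ)/(Kᵢ + α·Naᵢ)].
10^(Vm/56.7) = 10^(-48.6/56.7) = 0.13895
So 0.13895·(Kᵢ + α·Naᵢ) = Kₒ + α·Naₒ → α = (0.13895·152.0 − 9.5) / (125.0 − 0.13895·15.5)
α = (21.12 − 9.5) / (125.0 − 2.154) = 11.62/122.8 = 0.09459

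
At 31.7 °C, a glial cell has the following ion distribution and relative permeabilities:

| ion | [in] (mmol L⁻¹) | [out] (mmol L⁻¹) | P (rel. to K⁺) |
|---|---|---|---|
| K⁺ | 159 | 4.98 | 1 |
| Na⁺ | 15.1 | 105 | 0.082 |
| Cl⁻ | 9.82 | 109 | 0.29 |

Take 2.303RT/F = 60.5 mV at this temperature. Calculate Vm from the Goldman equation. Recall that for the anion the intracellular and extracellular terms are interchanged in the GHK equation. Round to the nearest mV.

Vm = 60.5 · log₁₀[(Σ P·[cation]ₒ + Σ P·[anion]ᵢ) / (Σ P·[cation]ᵢ + Σ P·[anion]ₒ)]
Numerator = 1×4.98 + 0.082×105 + 0.29×9.82 = 16.44
Denominator = 1×159 + 0.082×15.1 + 0.29×109 = 191.8
Vm = 60.5 · log₁₀(0.085681) = 60.5 × (-1.0671) = -64.56 mV

-65 mV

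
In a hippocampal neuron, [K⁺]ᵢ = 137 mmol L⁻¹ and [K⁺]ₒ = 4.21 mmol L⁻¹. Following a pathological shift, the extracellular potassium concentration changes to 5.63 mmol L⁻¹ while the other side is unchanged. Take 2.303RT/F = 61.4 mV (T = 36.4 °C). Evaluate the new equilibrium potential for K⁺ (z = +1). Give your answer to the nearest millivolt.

After the shift: [K⁺]_out = 5.63, [K⁺]_in = 137 mmol L⁻¹.
E_new = (61.4/1)·log₁₀(5.63/137) = 61.40 · (-1.3862) = -85.11 mV

-85 mV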